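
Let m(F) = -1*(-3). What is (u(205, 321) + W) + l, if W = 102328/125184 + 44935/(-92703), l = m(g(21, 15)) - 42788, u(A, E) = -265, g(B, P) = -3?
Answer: -6938728844223/161179616 ≈ -43050.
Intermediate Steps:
m(F) = 3
l = -42785 (l = 3 - 42788 = -42785)
W = 53624577/161179616 (W = 102328*(1/125184) + 44935*(-1/92703) = 12791/15648 - 44935/92703 = 53624577/161179616 ≈ 0.33270)
(u(205, 321) + W) + l = (-265 + 53624577/161179616) - 42785 = -42658973663/161179616 - 42785 = -6938728844223/161179616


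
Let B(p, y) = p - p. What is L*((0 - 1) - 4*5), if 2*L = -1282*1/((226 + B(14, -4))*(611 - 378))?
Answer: 13461/52658 ≈ 0.25563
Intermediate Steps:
B(p, y) = 0
L = -641/52658 (L = (-1282*1/((226 + 0)*(611 - 378)))/2 = (-1282/(226*233))/2 = (-1282/52658)/2 = (-1282*1/52658)/2 = (½)*(-641/26329) = -641/52658 ≈ -0.012173)
L*((0 - 1) - 4*5) = -641*((0 - 1) - 4*5)/52658 = -641*(-1 - 20)/52658 = -641/52658*(-21) = 13461/52658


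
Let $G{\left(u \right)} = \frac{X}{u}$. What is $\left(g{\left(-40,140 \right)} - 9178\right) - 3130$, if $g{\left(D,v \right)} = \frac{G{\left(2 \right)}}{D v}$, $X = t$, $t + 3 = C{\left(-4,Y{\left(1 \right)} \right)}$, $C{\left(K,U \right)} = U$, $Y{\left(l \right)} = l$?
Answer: $- \frac{68924799}{5600} \approx -12308.0$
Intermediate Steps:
$t = -2$ ($t = -3 + 1 = -2$)
$X = -2$
$G{\left(u \right)} = - \frac{2}{u}$
$g{\left(D,v \right)} = - \frac{1}{D v}$ ($g{\left(D,v \right)} = \frac{\left(-2\right) \frac{1}{2}}{D v} = \left(-2\right) \frac{1}{2} \frac{1}{D v} = - \frac{1}{D v}$)
$\left(g{\left(-40,140 \right)} - 9178\right) - 3130 = \left(- \frac{1}{\left(-40\right) 140} - 9178\right) - 3130 = \left(\left(-1\right) \left(- \frac{1}{40}\right) \frac{1}{140} - 9178\right) - 3130 = \left(\frac{1}{5600} - 9178\right) - 3130 = - \frac{51396799}{5600} - 3130 = - \frac{68924799}{5600}$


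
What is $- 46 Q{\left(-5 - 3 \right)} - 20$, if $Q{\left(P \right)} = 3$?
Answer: $-158$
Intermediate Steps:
$- 46 Q{\left(-5 - 3 \right)} - 20 = \left(-46\right) 3 - 20 = -138 - 20 = -158$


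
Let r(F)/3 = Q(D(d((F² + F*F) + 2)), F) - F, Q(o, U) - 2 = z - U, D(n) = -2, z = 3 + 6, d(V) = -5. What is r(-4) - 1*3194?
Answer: -3137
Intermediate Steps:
z = 9
Q(o, U) = 11 - U (Q(o, U) = 2 + (9 - U) = 11 - U)
r(F) = 33 - 6*F (r(F) = 3*((11 - F) - F) = 3*(11 - 2*F) = 33 - 6*F)
r(-4) - 1*3194 = (33 - 6*(-4)) - 1*3194 = (33 + 24) - 3194 = 57 - 3194 = -3137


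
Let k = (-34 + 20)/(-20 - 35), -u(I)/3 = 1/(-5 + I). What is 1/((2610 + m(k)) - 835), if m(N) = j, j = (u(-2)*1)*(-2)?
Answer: 7/12419 ≈ 0.00056365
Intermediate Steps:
u(I) = -3/(-5 + I)
k = 14/55 (k = -14/(-55) = -14*(-1/55) = 14/55 ≈ 0.25455)
j = -6/7 (j = (-3/(-5 - 2)*1)*(-2) = (-3/(-7)*1)*(-2) = (-3*(-⅐)*1)*(-2) = ((3/7)*1)*(-2) = (3/7)*(-2) = -6/7 ≈ -0.85714)
m(N) = -6/7
1/((2610 + m(k)) - 835) = 1/((2610 - 6/7) - 835) = 1/(18264/7 - 835) = 1/(12419/7) = 7/12419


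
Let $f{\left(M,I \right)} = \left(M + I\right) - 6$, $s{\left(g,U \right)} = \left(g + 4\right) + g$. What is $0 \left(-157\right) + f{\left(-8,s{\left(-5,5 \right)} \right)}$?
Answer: $-20$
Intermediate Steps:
$s{\left(g,U \right)} = 4 + 2 g$ ($s{\left(g,U \right)} = \left(4 + g\right) + g = 4 + 2 g$)
$f{\left(M,I \right)} = -6 + I + M$ ($f{\left(M,I \right)} = \left(I + M\right) - 6 = -6 + I + M$)
$0 \left(-157\right) + f{\left(-8,s{\left(-5,5 \right)} \right)} = 0 \left(-157\right) - 20 = 0 - 20 = -20$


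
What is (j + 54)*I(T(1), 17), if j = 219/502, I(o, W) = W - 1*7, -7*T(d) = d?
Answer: 136635/251 ≈ 544.36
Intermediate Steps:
T(d) = -d/7
I(o, W) = -7 + W (I(o, W) = W - 7 = -7 + W)
j = 219/502 (j = 219*(1/502) = 219/502 ≈ 0.43625)
(j + 54)*I(T(1), 17) = (219/502 + 54)*(-7 + 17) = (27327/502)*10 = 136635/251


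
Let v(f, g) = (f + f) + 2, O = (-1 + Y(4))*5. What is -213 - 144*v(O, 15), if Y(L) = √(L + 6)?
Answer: 939 - 1440*√10 ≈ -3614.7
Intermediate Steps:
Y(L) = √(6 + L)
O = -5 + 5*√10 (O = (-1 + √(6 + 4))*5 = (-1 + √10)*5 = -5 + 5*√10 ≈ 10.811)
v(f, g) = 2 + 2*f (v(f, g) = 2*f + 2 = 2 + 2*f)
-213 - 144*v(O, 15) = -213 - 144*(2 + 2*(-5 + 5*√10)) = -213 - 144*(2 + (-10 + 10*√10)) = -213 - 144*(-8 + 10*√10) = -213 + (1152 - 1440*√10) = 939 - 1440*√10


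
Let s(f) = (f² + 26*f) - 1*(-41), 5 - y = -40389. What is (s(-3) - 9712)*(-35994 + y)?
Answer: -42856000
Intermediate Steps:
y = 40394 (y = 5 - 1*(-40389) = 5 + 40389 = 40394)
s(f) = 41 + f² + 26*f (s(f) = (f² + 26*f) + 41 = 41 + f² + 26*f)
(s(-3) - 9712)*(-35994 + y) = ((41 + (-3)² + 26*(-3)) - 9712)*(-35994 + 40394) = ((41 + 9 - 78) - 9712)*4400 = (-28 - 9712)*4400 = -9740*4400 = -42856000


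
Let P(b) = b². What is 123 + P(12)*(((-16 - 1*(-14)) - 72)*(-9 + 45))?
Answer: -383493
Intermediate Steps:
123 + P(12)*(((-16 - 1*(-14)) - 72)*(-9 + 45)) = 123 + 12²*(((-16 - 1*(-14)) - 72)*(-9 + 45)) = 123 + 144*(((-16 + 14) - 72)*36) = 123 + 144*((-2 - 72)*36) = 123 + 144*(-74*36) = 123 + 144*(-2664) = 123 - 383616 = -383493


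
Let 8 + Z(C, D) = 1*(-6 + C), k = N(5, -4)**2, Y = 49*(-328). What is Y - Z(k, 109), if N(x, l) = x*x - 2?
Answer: -16587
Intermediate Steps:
Y = -16072
N(x, l) = -2 + x**2 (N(x, l) = x**2 - 2 = -2 + x**2)
k = 529 (k = (-2 + 5**2)**2 = (-2 + 25)**2 = 23**2 = 529)
Z(C, D) = -14 + C (Z(C, D) = -8 + 1*(-6 + C) = -8 + (-6 + C) = -14 + C)
Y - Z(k, 109) = -16072 - (-14 + 529) = -16072 - 1*515 = -16072 - 515 = -16587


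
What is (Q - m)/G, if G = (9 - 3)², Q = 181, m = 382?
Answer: -67/12 ≈ -5.5833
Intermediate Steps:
G = 36 (G = 6² = 36)
(Q - m)/G = (181 - 1*382)/36 = (181 - 382)*(1/36) = -201*1/36 = -67/12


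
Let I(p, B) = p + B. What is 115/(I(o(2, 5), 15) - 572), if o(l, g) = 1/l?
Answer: -230/1113 ≈ -0.20665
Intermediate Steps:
I(p, B) = B + p
115/(I(o(2, 5), 15) - 572) = 115/((15 + 1/2) - 572) = 115/(31/2 - 572) = 115/(-1113/2) = 115*(-2/1113) = -230/1113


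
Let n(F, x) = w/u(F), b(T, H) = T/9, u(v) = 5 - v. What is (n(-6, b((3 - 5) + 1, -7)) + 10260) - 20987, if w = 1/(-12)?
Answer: -1415965/132 ≈ -10727.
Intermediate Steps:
w = -1/12 ≈ -0.083333
b(T, H) = T/9 (b(T, H) = T*(⅑) = T/9)
n(F, x) = -1/(12*(5 - F))
(n(-6, b((3 - 5) + 1, -7)) + 10260) - 20987 = (1/(12*(-5 - 6)) + 10260) - 20987 = ((1/12)/(-11) + 10260) - 20987 = ((1/12)*(-1/11) + 10260) - 20987 = (-1/132 + 10260) - 20987 = 1354319/132 - 20987 = -1415965/132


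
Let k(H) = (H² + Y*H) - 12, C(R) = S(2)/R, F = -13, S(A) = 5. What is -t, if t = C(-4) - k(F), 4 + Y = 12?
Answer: 217/4 ≈ 54.250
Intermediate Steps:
Y = 8 (Y = -4 + 12 = 8)
C(R) = 5/R
k(H) = -12 + H² + 8*H (k(H) = (H² + 8*H) - 12 = -12 + H² + 8*H)
t = -217/4 (t = 5/(-4) - (-12 + (-13)² + 8*(-13)) = 5*(-¼) - (-12 + 169 - 104) = -5/4 - 1*53 = -5/4 - 53 = -217/4 ≈ -54.250)
-t = -1*(-217/4) = 217/4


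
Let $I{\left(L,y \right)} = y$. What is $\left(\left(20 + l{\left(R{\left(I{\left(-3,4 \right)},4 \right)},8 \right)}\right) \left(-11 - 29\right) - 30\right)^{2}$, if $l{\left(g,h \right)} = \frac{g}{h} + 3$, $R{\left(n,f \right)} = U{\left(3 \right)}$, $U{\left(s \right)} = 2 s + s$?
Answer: $990025$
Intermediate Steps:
$U{\left(s \right)} = 3 s$
$R{\left(n,f \right)} = 9$ ($R{\left(n,f \right)} = 3 \cdot 3 = 9$)
$l{\left(g,h \right)} = 3 + \frac{g}{h}$
$\left(\left(20 + l{\left(R{\left(I{\left(-3,4 \right)},4 \right)},8 \right)}\right) \left(-11 - 29\right) - 30\right)^{2} = \left(\left(20 + \left(3 + \frac{9}{8}\right)\right) \left(-11 - 29\right) - 30\right)^{2} = \left(\left(20 + \left(3 + 9 \cdot \frac{1}{8}\right)\right) \left(-40\right) - 30\right)^{2} = \left(\left(20 + \left(3 + \frac{9}{8}\right)\right) \left(-40\right) - 30\right)^{2} = \left(\left(20 + \frac{33}{8}\right) \left(-40\right) - 30\right)^{2} = \left(\frac{193}{8} \left(-40\right) - 30\right)^{2} = \left(-965 - 30\right)^{2} = \left(-995\right)^{2} = 990025$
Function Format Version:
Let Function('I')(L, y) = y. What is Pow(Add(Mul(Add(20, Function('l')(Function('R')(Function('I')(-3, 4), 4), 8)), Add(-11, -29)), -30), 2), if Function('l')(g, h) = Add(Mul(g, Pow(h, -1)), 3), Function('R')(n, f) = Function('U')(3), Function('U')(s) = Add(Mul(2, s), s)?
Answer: 990025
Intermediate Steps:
Function('U')(s) = Mul(3, s)
Function('R')(n, f) = 9 (Function('R')(n, f) = Mul(3, 3) = 9)
Function('l')(g, h) = Add(3, Mul(g, Pow(h, -1)))
Pow(Add(Mul(Add(20, Function('l')(Function('R')(Function('I')(-3, 4), 4), 8)), Add(-11, -29)), -30), 2) = Pow(Add(Mul(Add(20, Add(3, Mul(9, Pow(8, -1)))), Add(-11, -29)), -30), 2) = Pow(Add(Mul(Add(20, Add(3, Mul(9, Rational(1, 8)))), -40), -30), 2) = Pow(Add(Mul(Add(20, Add(3, Rational(9, 8))), -40), -30), 2) = Pow(Add(Mul(Add(20, Rational(33, 8)), -40), -30), 2) = Pow(Add(Mul(Rational(193, 8), -40), -30), 2) = Pow(Add(-965, -30), 2) = Pow(-995, 2) = 990025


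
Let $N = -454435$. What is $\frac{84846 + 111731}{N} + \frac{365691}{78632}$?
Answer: $\frac{150725546921}{35733132920} \approx 4.2181$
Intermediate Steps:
$\frac{84846 + 111731}{N} + \frac{365691}{78632} = \frac{84846 + 111731}{-454435} + \frac{365691}{78632} = 196577 \left(- \frac{1}{454435}\right) + 365691 \cdot \frac{1}{78632} = - \frac{196577}{454435} + \frac{365691}{78632} = \frac{150725546921}{35733132920}$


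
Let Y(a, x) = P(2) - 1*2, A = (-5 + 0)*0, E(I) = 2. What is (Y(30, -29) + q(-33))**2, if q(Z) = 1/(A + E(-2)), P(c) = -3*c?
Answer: 225/4 ≈ 56.250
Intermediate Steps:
A = 0 (A = -5*0 = 0)
q(Z) = 1/2 (q(Z) = 1/(0 + 2) = 1/2)
Y(a, x) = -8 (Y(a, x) = -3*2 - 1*2 = -6 - 2 = -8)
(Y(30, -29) + q(-33))**2 = (-8 + 1/2)**2 = (-15/2)**2 = 225/4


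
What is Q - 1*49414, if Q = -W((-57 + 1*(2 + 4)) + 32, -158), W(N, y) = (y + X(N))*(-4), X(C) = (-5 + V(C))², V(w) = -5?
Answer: -49646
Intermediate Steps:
X(C) = 100 (X(C) = (-5 - 5)² = (-10)² = 100)
W(N, y) = -400 - 4*y (W(N, y) = (y + 100)*(-4) = (100 + y)*(-4) = -400 - 4*y)
Q = -232 (Q = -(-400 - 4*(-158)) = -(-400 + 632) = -1*232 = -232)
Q - 1*49414 = -232 - 1*49414 = -232 - 49414 = -49646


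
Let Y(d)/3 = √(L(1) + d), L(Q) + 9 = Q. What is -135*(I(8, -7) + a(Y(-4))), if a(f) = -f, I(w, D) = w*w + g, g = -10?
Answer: -7290 + 810*I*√3 ≈ -7290.0 + 1403.0*I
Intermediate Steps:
L(Q) = -9 + Q
I(w, D) = -10 + w² (I(w, D) = w*w - 10 = w² - 10 = -10 + w²)
Y(d) = 3*√(-8 + d) (Y(d) = 3*√((-9 + 1) + d) = 3*√(-8 + d))
-135*(I(8, -7) + a(Y(-4))) = -135*((-10 + 8²) - 3*√(-8 - 4)) = -135*((-10 + 64) - 3*√(-12)) = -135*(54 - 3*2*I*√3) = -135*(54 - 6*I*√3) = -7290 + 810*I*√3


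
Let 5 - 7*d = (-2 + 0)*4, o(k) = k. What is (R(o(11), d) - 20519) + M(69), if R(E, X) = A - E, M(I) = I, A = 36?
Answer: -20425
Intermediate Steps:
d = 13/7 (d = 5/7 - (-2 + 0)*4/7 = 5/7 - (-2)*4/7 = 5/7 - ⅐*(-8) = 5/7 + 8/7 = 13/7 ≈ 1.8571)
R(E, X) = 36 - E
(R(o(11), d) - 20519) + M(69) = ((36 - 1*11) - 20519) + 69 = ((36 - 11) - 20519) + 69 = (25 - 20519) + 69 = -20494 + 69 = -20425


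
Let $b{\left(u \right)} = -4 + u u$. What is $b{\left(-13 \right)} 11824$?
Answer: $1950960$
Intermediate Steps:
$b{\left(u \right)} = -4 + u^{2}$
$b{\left(-13 \right)} 11824 = \left(-4 + \left(-13\right)^{2}\right) 11824 = \left(-4 + 169\right) 11824 = 165 \cdot 11824 = 1950960$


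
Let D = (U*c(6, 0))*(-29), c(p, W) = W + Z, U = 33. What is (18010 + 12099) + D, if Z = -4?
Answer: 33937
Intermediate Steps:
c(p, W) = -4 + W (c(p, W) = W - 4 = -4 + W)
D = 3828 (D = (33*(-4 + 0))*(-29) = (33*(-4))*(-29) = -132*(-29) = 3828)
(18010 + 12099) + D = (18010 + 12099) + 3828 = 30109 + 3828 = 33937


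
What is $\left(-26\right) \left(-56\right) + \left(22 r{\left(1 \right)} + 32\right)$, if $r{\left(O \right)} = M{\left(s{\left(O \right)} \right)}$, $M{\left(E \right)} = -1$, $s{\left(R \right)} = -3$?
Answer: $1466$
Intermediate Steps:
$r{\left(O \right)} = -1$
$\left(-26\right) \left(-56\right) + \left(22 r{\left(1 \right)} + 32\right) = \left(-26\right) \left(-56\right) + \left(22 \left(-1\right) + 32\right) = 1456 + \left(-22 + 32\right) = 1456 + 10 = 1466$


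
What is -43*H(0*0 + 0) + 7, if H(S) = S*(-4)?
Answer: 7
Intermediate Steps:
H(S) = -4*S
-43*H(0*0 + 0) + 7 = -(-172)*(0*0 + 0) + 7 = -(-172)*(0 + 0) + 7 = -(-172)*0 + 7 = -43*0 + 7 = 0 + 7 = 7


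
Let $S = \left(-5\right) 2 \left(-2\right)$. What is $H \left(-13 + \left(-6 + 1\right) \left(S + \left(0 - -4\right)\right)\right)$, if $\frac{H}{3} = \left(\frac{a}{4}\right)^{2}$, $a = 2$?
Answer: $- \frac{399}{4} \approx -99.75$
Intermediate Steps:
$S = 20$ ($S = \left(-10\right) \left(-2\right) = 20$)
$H = \frac{3}{4}$ ($H = 3 \left(\frac{2}{4}\right)^{2} = 3 \left(2 \cdot \frac{1}{4}\right)^{2} = \frac{3}{4} \approx 0.75$)
$H \left(-13 + \left(-6 + 1\right) \left(S + \left(0 - -4\right)\right)\right) = \frac{3 \left(-13 + \left(-6 + 1\right) \left(20 + \left(0 - -4\right)\right)\right)}{4} = \frac{3 \left(-13 - 5 \left(20 + \left(0 + 4\right)\right)\right)}{4} = \frac{3 \left(-13 - 5 \left(20 + 4\right)\right)}{4} = \frac{3 \left(-13 - 120\right)}{4} = \frac{3}{4} \left(-133\right) = - \frac{399}{4}$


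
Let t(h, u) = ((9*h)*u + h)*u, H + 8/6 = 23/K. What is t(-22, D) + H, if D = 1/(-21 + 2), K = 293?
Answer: -204803/317319 ≈ -0.64542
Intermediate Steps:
D = -1/19 (D = 1/(-19) = -1/19 ≈ -0.052632)
H = -1103/879 (H = -4/3 + 23/293 = -1103/879 ≈ -1.2548)
t(h, u) = u*(h + 9*h*u) (t(h, u) = (9*h*u + h)*u = (h + 9*h*u)*u = u*(h + 9*h*u))
t(-22, D) + H = -22*(-1/19)*(1 + 9*(-1/19)) - 1103/879 = -22*(-1/19)*(1 - 9/19) - 1103/879 = -22*(-1/19)*10/19 - 1103/879 = 220/361 - 1103/879 = -204803/317319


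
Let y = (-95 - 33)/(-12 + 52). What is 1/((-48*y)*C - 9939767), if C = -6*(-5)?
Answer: -1/9935159 ≈ -1.0065e-7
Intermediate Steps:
C = 30
y = -16/5 (y = -128/40 = -128*1/40 = -16/5 ≈ -3.2000)
1/((-48*y)*C - 9939767) = 1/(-48*(-16/5)*30 - 9939767) = 1/((768/5)*30 - 9939767) = 1/(4608 - 9939767) = 1/(-9935159) = -1/9935159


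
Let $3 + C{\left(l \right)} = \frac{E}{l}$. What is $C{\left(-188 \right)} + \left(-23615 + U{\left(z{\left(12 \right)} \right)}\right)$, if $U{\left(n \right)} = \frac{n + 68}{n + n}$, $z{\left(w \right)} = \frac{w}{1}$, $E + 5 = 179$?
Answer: $- \frac{6659597}{282} \approx -23616.0$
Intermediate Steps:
$E = 174$ ($E = -5 + 179 = 174$)
$z{\left(w \right)} = w$ ($z{\left(w \right)} = w 1 = w$)
$U{\left(n \right)} = \frac{68 + n}{2 n}$
$C{\left(l \right)} = -3 + \frac{174}{l}$
$C{\left(-188 \right)} + \left(-23615 + U{\left(z{\left(12 \right)} \right)}\right) = \left(-3 + \frac{174}{-188}\right) - \left(23615 - \frac{68 + 12}{2 \cdot 12}\right) = \left(-3 + 174 \left(- \frac{1}{188}\right)\right) - \left(23615 - \frac{10}{3}\right) = \left(-3 - \frac{87}{94}\right) + \left(-23615 + \frac{10}{3}\right) = - \frac{369}{94} - \frac{70835}{3} = - \frac{6659597}{282}$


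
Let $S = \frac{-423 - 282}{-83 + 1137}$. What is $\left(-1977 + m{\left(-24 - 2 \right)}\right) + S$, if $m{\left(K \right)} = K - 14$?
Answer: $- \frac{2126623}{1054} \approx -2017.7$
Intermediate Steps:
$m{\left(K \right)} = -14 + K$
$S = - \frac{705}{1054} \approx -0.66888$
$\left(-1977 + m{\left(-24 - 2 \right)}\right) + S = \left(-1977 - 40\right) - \frac{705}{1054} = -2017 - \frac{705}{1054} = - \frac{2126623}{1054}$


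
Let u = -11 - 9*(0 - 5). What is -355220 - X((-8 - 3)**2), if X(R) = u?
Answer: -355254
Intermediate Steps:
u = 34 (u = -11 - 9*(-5) = -11 + 45 = 34)
X(R) = 34
-355220 - X((-8 - 3)**2) = -355220 - 1*34 = -355220 - 34 = -355254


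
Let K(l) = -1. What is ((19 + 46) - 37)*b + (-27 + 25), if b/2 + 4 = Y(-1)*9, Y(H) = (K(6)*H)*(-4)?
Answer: -2242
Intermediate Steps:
Y(H) = 4*H (Y(H) = -H*(-4) = 4*H)
b = -80 (b = -8 + 2*((4*(-1))*9) = -8 + 2*(-4*9) = -8 + 2*(-36) = -8 - 72 = -80)
((19 + 46) - 37)*b + (-27 + 25) = ((19 + 46) - 37)*(-80) + (-27 + 25) = (65 - 37)*(-80) - 2 = 28*(-80) - 2 = -2240 - 2 = -2242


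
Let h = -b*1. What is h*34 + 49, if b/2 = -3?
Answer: 253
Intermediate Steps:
b = -6 (b = 2*(-3) = -6)
h = 6 (h = -1*(-6)*1 = 6*1 = 6)
h*34 + 49 = 6*34 + 49 = 204 + 49 = 253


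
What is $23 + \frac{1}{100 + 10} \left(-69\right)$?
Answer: $\frac{2461}{110} \approx 22.373$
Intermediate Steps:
$23 + \frac{1}{100 + 10} \left(-69\right) = 23 + \frac{1}{110} \left(-69\right) = 23 - \frac{69}{110} = \frac{2461}{110}$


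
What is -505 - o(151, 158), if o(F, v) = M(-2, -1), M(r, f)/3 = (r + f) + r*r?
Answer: -508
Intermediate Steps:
M(r, f) = 3*f + 3*r + 3*r² (M(r, f) = 3*((r + f) + r*r) = 3*((f + r) + r²) = 3*(f + r + r²) = 3*f + 3*r + 3*r²)
o(F, v) = 3 (o(F, v) = 3*(-1) + 3*(-2) + 3*(-2)² = -3 - 6 + 3*4 = -3 - 6 + 12 = 3)
-505 - o(151, 158) = -505 - 1*3 = -505 - 3 = -508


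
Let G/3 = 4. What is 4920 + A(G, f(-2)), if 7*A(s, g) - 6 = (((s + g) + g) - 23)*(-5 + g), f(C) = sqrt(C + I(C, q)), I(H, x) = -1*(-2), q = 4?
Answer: 34501/7 ≈ 4928.7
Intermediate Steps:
G = 12 (G = 3*4 = 12)
I(H, x) = 2
f(C) = sqrt(2 + C) (f(C) = sqrt(C + 2) = sqrt(2 + C))
A(s, g) = 6/7 + (-5 + g)*(-23 + s + 2*g)/7 (A(s, g) = 6/7 + ((((s + g) + g) - 23)*(-5 + g))/7 = 6/7 + ((((g + s) + g) - 23)*(-5 + g))/7 = 6/7 + (((s + 2*g) - 23)*(-5 + g))/7 = 6/7 + ((-23 + s + 2*g)*(-5 + g))/7 = 6/7 + ((-5 + g)*(-23 + s + 2*g))/7 = 6/7 + (-5 + g)*(-23 + s + 2*g)/7)
4920 + A(G, f(-2)) = 4920 + (121/7 - 33*sqrt(2 - 2)/7 - 5/7*12 + 2*(sqrt(2 - 2))**2/7 + (1/7)*sqrt(2 - 2)*12) = 4920 + (121/7 - 33*sqrt(0)/7 - 60/7 + 2*(sqrt(0))**2/7 + (1/7)*sqrt(0)*12) = 4920 + (121/7 - 33/7*0 - 60/7 + (2/7)*0**2 + (1/7)*0*12) = 4920 + (121/7 + 0 - 60/7 + (2/7)*0 + 0) = 4920 + (121/7 + 0 - 60/7 + 0 + 0) = 4920 + 61/7 = 34501/7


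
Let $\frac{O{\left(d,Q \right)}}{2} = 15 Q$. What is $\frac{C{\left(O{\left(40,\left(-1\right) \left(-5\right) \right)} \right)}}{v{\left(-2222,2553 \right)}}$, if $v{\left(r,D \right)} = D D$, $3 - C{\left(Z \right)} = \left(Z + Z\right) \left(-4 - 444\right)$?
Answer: $\frac{44801}{2172603} \approx 0.020621$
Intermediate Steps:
$O{\left(d,Q \right)} = 30 Q$ ($O{\left(d,Q \right)} = 2 \cdot 15 Q = 30 Q$)
$C{\left(Z \right)} = 3 + 896 Z$ ($C{\left(Z \right)} = 3 - \left(Z + Z\right) \left(-4 - 444\right) = 3 - 2 Z \left(-448\right) = 3 - - 896 Z = 3 + 896 Z$)
$v{\left(r,D \right)} = D^{2}$
$\frac{C{\left(O{\left(40,\left(-1\right) \left(-5\right) \right)} \right)}}{v{\left(-2222,2553 \right)}} = \frac{3 + 896 \cdot 30 \left(\left(-1\right) \left(-5\right)\right)}{2553^{2}} = \frac{3 + 896 \cdot 30 \cdot 5}{6517809} = \left(3 + 896 \cdot 150\right) \frac{1}{6517809} = \left(3 + 134400\right) \frac{1}{6517809} = 134403 \cdot \frac{1}{6517809} = \frac{44801}{2172603}$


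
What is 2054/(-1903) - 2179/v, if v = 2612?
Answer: -9511685/4970636 ≈ -1.9136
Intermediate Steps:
2054/(-1903) - 2179/v = 2054/(-1903) - 2179/2612 = 2054*(-1/1903) - 2179*1/2612 = -2054/1903 - 2179/2612 = -9511685/4970636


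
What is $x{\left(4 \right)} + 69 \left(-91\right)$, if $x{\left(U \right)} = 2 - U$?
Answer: $-6281$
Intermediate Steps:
$x{\left(4 \right)} + 69 \left(-91\right) = \left(2 - 4\right) + 69 \left(-91\right) = \left(2 - 4\right) - 6279 = -2 - 6279 = -6281$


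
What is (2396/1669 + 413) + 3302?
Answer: 6202731/1669 ≈ 3716.4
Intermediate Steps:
(2396/1669 + 413) + 3302 = 691693/1669 + 3302 = 6202731/1669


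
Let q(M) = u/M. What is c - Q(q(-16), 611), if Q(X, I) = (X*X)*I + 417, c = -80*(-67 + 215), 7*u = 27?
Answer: -154197227/12544 ≈ -12293.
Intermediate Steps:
u = 27/7 (u = (⅐)*27 = 27/7 ≈ 3.8571)
c = -11840 (c = -80*148 = -11840)
q(M) = 27/(7*M)
Q(X, I) = 417 + I*X² (Q(X, I) = X²*I + 417 = I*X² + 417 = 417 + I*X²)
c - Q(q(-16), 611) = -11840 - (417 + 611*((27/7)/(-16))²) = -11840 - (417 + 611*((27/7)*(-1/16))²) = -11840 - (417 + 611*(-27/112)²) = -11840 - (417 + 611*(729/12544)) = -11840 - (417 + 445419/12544) = -11840 - 1*5676267/12544 = -11840 - 5676267/12544 = -154197227/12544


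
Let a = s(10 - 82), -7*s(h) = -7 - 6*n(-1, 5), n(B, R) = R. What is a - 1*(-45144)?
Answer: 316045/7 ≈ 45149.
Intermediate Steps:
s(h) = 37/7 (s(h) = -(-7 - 6*5)/7 = -(-7 - 30)/7 = -1/7*(-37) = 37/7)
a = 37/7 ≈ 5.2857
a - 1*(-45144) = 37/7 - 1*(-45144) = 37/7 + 45144 = 316045/7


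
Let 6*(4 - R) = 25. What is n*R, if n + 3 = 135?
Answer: -22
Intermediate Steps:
n = 132 (n = -3 + 135 = 132)
R = -⅙ (R = 4 - ⅙*25 = 4 - 25/6 = -⅙ ≈ -0.16667)
n*R = 132*(-⅙) = -22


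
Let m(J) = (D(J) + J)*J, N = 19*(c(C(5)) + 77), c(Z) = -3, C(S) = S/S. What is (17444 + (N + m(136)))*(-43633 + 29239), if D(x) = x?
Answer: -803789748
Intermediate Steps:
C(S) = 1
N = 1406 (N = 19*(-3 + 77) = 19*74 = 1406)
m(J) = 2*J² (m(J) = (J + J)*J = (2*J)*J = 2*J²)
(17444 + (N + m(136)))*(-43633 + 29239) = (17444 + (1406 + 2*136²))*(-43633 + 29239) = (17444 + (1406 + 2*18496))*(-14394) = (17444 + (1406 + 36992))*(-14394) = (17444 + 38398)*(-14394) = 55842*(-14394) = -803789748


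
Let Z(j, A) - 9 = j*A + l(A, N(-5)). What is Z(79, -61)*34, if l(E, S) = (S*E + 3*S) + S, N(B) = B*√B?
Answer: -163540 + 9690*I*√5 ≈ -1.6354e+5 + 21668.0*I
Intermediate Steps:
N(B) = B^(3/2)
l(E, S) = 4*S + E*S (l(E, S) = (E*S + 3*S) + S = (3*S + E*S) + S = 4*S + E*S)
Z(j, A) = 9 + A*j - 5*I*√5*(4 + A) (Z(j, A) = 9 + (j*A + (-5)^(3/2)*(4 + A)) = 9 + (A*j + (-5*I*√5)*(4 + A)) = 9 + (A*j - 5*I*√5*(4 + A)) = 9 + A*j - 5*I*√5*(4 + A))
Z(79, -61)*34 = (9 - 61*79 - 5*I*√5*(4 - 61))*34 = (9 - 4819 - 5*I*√5*(-57))*34 = (9 - 4819 + 285*I*√5)*34 = (-4810 + 285*I*√5)*34 = -163540 + 9690*I*√5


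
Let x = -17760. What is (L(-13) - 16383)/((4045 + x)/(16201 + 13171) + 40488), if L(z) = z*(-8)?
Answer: -478146788/1189199821 ≈ -0.40207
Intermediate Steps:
L(z) = -8*z
(L(-13) - 16383)/((4045 + x)/(16201 + 13171) + 40488) = (-8*(-13) - 16383)/((4045 - 17760)/(16201 + 13171) + 40488) = (104 - 16383)/(-13715/29372 + 40488) = -16279/(-13715*1/29372 + 40488) = -16279/(-13715/29372 + 40488) = -16279/1189199821/29372 = -16279*29372/1189199821 = -478146788/1189199821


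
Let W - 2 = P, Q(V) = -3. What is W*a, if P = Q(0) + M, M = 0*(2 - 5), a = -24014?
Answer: 24014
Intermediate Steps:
M = 0 (M = 0*(-3) = 0)
P = -3 (P = -3 + 0 = -3)
W = -1 (W = 2 - 3 = -1)
W*a = -1*(-24014) = 24014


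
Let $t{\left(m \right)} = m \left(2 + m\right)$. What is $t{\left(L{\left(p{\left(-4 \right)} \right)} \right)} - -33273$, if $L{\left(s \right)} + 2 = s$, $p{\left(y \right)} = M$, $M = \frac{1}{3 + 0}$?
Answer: $\frac{299452}{9} \approx 33272.0$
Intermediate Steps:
$M = \frac{1}{3} \approx 0.33333$
$p{\left(y \right)} = \frac{1}{3}$
$L{\left(s \right)} = -2 + s$
$t{\left(L{\left(p{\left(-4 \right)} \right)} \right)} - -33273 = \left(-2 + \frac{1}{3}\right) \left(2 + \left(-2 + \frac{1}{3}\right)\right) - -33273 = - \frac{5 \left(2 - \frac{5}{3}\right)}{3} + 33273 = \left(- \frac{5}{3}\right) \frac{1}{3} + 33273 = - \frac{5}{9} + 33273 = \frac{299452}{9}$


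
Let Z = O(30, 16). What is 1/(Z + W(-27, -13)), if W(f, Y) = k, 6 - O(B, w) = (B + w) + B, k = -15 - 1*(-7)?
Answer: -1/78 ≈ -0.012821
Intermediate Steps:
k = -8 (k = -15 + 7 = -8)
O(B, w) = 6 - w - 2*B (O(B, w) = 6 - ((B + w) + B) = 6 - (w + 2*B) = 6 + (-w - 2*B) = 6 - w - 2*B)
W(f, Y) = -8
Z = -70 (Z = 6 - 1*16 - 2*30 = 6 - 16 - 60 = -70)
1/(Z + W(-27, -13)) = 1/(-70 - 8) = 1/(-78) = -1/78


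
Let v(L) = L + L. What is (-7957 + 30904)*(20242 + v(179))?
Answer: 472708200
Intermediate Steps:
v(L) = 2*L
(-7957 + 30904)*(20242 + v(179)) = (-7957 + 30904)*(20242 + 2*179) = 22947*(20242 + 358) = 22947*20600 = 472708200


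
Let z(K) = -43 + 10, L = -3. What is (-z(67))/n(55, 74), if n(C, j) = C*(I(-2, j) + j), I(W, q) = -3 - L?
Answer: 3/370 ≈ 0.0081081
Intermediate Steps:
z(K) = -33
I(W, q) = 0 (I(W, q) = -3 - 1*(-3) = -3 + 3 = 0)
n(C, j) = C*j (n(C, j) = C*(0 + j) = C*j)
(-z(67))/n(55, 74) = (-1*(-33))/((55*74)) = 33/4070 = 33*(1/4070) = 3/370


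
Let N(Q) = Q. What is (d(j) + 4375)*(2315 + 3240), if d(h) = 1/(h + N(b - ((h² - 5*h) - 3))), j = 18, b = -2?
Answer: 1045033264/43 ≈ 2.4303e+7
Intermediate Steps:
d(h) = 1/(1 - h² + 6*h) (d(h) = 1/(h + (-2 - ((h² - 5*h) - 3))) = 1/(h + (-2 - (-3 + h² - 5*h))) = 1/(h + (-2 + (3 - h² + 5*h))) = 1/(h + (1 - h² + 5*h)) = 1/(1 - h² + 6*h))
(d(j) + 4375)*(2315 + 3240) = (1/(1 - 1*18² + 6*18) + 4375)*(2315 + 3240) = (1/(1 - 1*324 + 108) + 4375)*5555 = (1/(1 - 324 + 108) + 4375)*5555 = (1/(-215) + 4375)*5555 = (-1/215 + 4375)*5555 = (940624/215)*5555 = 1045033264/43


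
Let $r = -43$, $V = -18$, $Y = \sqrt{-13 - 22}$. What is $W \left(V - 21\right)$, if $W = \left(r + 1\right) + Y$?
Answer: $1638 - 39 i \sqrt{35} \approx 1638.0 - 230.73 i$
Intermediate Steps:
$Y = i \sqrt{35}$ ($Y = \sqrt{-35} = i \sqrt{35} \approx 5.9161 i$)
$W = -42 + i \sqrt{35}$ ($W = \left(-43 + 1\right) + i \sqrt{35} = -42 + i \sqrt{35} \approx -42.0 + 5.9161 i$)
$W \left(V - 21\right) = \left(-42 + i \sqrt{35}\right) \left(-18 - 21\right) = \left(-42 + i \sqrt{35}\right) \left(-39\right) = 1638 - 39 i \sqrt{35}$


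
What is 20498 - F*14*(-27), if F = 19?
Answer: 27680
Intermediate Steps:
20498 - F*14*(-27) = 20498 - 19*14*(-27) = 20498 - 266*(-27) = 20498 - 1*(-7182) = 20498 + 7182 = 27680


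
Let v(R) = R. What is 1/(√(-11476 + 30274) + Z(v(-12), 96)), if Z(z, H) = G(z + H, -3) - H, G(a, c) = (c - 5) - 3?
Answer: 107/7349 + √18798/7349 ≈ 0.033216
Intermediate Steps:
G(a, c) = -8 + c (G(a, c) = (-5 + c) - 3 = -8 + c)
Z(z, H) = -11 - H (Z(z, H) = (-8 - 3) - H = -11 - H)
1/(√(-11476 + 30274) + Z(v(-12), 96)) = 1/(√(-11476 + 30274) + (-11 - 1*96)) = 1/(√18798 + (-11 - 96)) = 1/(√18798 - 107) = 1/(-107 + √18798)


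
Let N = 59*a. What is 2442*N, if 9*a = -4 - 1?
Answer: -240130/3 ≈ -80043.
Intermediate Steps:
a = -5/9 (a = (-4 - 1)/9 = (⅑)*(-5) = -5/9 ≈ -0.55556)
N = -295/9 (N = 59*(-5/9) = -295/9 ≈ -32.778)
2442*N = 2442*(-295/9) = -240130/3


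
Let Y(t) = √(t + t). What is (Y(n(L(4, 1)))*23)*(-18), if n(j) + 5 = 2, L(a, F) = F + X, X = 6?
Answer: -414*I*√6 ≈ -1014.1*I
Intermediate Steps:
L(a, F) = 6 + F (L(a, F) = F + 6 = 6 + F)
n(j) = -3 (n(j) = -5 + 2 = -3)
Y(t) = √2*√t (Y(t) = √(2*t) = √2*√t)
(Y(n(L(4, 1)))*23)*(-18) = ((√2*√(-3))*23)*(-18) = ((√2*(I*√3))*23)*(-18) = ((I*√6)*23)*(-18) = (23*I*√6)*(-18) = -414*I*√6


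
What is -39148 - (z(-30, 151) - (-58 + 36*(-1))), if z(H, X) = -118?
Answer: -39124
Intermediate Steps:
-39148 - (z(-30, 151) - (-58 + 36*(-1))) = -39148 - (-118 - (-58 + 36*(-1))) = -39148 - (-118 - (-58 - 36)) = -39148 - (-118 - 1*(-94)) = -39148 - (-118 + 94) = -39148 - 1*(-24) = -39148 + 24 = -39124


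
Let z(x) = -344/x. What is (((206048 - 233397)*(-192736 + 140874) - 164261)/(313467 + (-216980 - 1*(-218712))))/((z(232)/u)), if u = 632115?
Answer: -25997674856195295/13553557 ≈ -1.9181e+9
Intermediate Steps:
(((206048 - 233397)*(-192736 + 140874) - 164261)/(313467 + (-216980 - 1*(-218712))))/((z(232)/u)) = (((206048 - 233397)*(-192736 + 140874) - 164261)/(313467 + (-216980 - 1*(-218712))))/((-344/232/632115)) = ((-27349*(-51862) - 164261)/(313467 + (-216980 + 218712)))/((-344*1/232*(1/632115))) = ((1418373838 - 164261)/(313467 + 1732))/((-43/29*1/632115)) = (1418209577/315199)/(-43/18331335) = (1418209577*(1/315199))*(-18331335/43) = (1418209577/315199)*(-18331335/43) = -25997674856195295/13553557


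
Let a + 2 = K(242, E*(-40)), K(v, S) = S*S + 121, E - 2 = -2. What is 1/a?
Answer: 1/119 ≈ 0.0084034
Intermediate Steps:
E = 0 (E = 2 - 2 = 0)
K(v, S) = 121 + S² (K(v, S) = S² + 121 = 121 + S²)
a = 119 (a = -2 + (121 + (0*(-40))²) = -2 + (121 + 0²) = -2 + (121 + 0) = -2 + 121 = 119)
1/a = 1/119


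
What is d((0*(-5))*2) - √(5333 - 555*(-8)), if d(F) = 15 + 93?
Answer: 108 - √9773 ≈ 9.1415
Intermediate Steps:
d(F) = 108
d((0*(-5))*2) - √(5333 - 555*(-8)) = 108 - √(5333 - 555*(-8)) = 108 - √(5333 + 4440) = 108 - √9773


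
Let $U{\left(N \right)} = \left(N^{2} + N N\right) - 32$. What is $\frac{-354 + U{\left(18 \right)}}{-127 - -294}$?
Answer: $\frac{262}{167} \approx 1.5689$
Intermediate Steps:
$U{\left(N \right)} = -32 + 2 N^{2}$ ($U{\left(N \right)} = \left(N^{2} + N^{2}\right) - 32 = 2 N^{2} - 32 = -32 + 2 N^{2}$)
$\frac{-354 + U{\left(18 \right)}}{-127 - -294} = \frac{-354 - \left(32 - 2 \cdot 18^{2}\right)}{-127 - -294} = \frac{-354 + \left(-32 + 2 \cdot 324\right)}{-127 + 294} = \frac{-354 + \left(-32 + 648\right)}{167} = \left(-354 + 616\right) \frac{1}{167} = 262 \cdot \frac{1}{167} = \frac{262}{167}$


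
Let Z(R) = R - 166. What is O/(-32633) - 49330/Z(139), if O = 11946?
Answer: 1609463348/881091 ≈ 1826.7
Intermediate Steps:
Z(R) = -166 + R
O/(-32633) - 49330/Z(139) = 11946/(-32633) - 49330/(-166 + 139) = 11946*(-1/32633) - 49330/(-27) = -11946/32633 - 49330*(-1/27) = -11946/32633 + 49330/27 = 1609463348/881091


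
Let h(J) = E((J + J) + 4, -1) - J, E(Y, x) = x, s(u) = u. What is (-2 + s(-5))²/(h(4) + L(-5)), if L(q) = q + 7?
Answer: -49/3 ≈ -16.333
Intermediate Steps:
L(q) = 7 + q
h(J) = -1 - J
(-2 + s(-5))²/(h(4) + L(-5)) = (-2 - 5)²/((-1 - 1*4) + (7 - 5)) = (-7)²/((-1 - 4) + 2) = 49/(-5 + 2) = 49/(-3) = -⅓*49 = -49/3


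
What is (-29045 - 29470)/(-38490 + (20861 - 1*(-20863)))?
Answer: -19505/1078 ≈ -18.094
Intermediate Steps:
(-29045 - 29470)/(-38490 + (20861 - 1*(-20863))) = -58515/(-38490 + (20861 + 20863)) = -58515/(-38490 + 41724) = -58515/3234 = -58515*1/3234 = -19505/1078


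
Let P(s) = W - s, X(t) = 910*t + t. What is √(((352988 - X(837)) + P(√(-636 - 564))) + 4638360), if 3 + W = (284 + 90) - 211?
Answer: √(4229001 - 20*I*√3) ≈ 2056.5 - 0.008*I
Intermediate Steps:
X(t) = 911*t
W = 160 (W = -3 + ((284 + 90) - 211) = -3 + (374 - 211) = -3 + 163 = 160)
P(s) = 160 - s
√(((352988 - X(837)) + P(√(-636 - 564))) + 4638360) = √(((352988 - 911*837) + (160 - √(-636 - 564))) + 4638360) = √(((352988 - 1*762507) + (160 - √(-1200))) + 4638360) = √(((352988 - 762507) + (160 - 20*I*√3)) + 4638360) = √((-409519 + (160 - 20*I*√3)) + 4638360) = √((-409359 - 20*I*√3) + 4638360) = √(4229001 - 20*I*√3)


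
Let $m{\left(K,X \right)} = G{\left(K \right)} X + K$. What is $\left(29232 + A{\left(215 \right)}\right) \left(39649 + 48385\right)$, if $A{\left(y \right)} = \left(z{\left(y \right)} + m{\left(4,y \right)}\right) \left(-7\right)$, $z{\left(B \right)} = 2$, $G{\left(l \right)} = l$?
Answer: $2039747780$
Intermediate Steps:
$m{\left(K,X \right)} = K + K X$ ($m{\left(K,X \right)} = K X + K = K + K X$)
$A{\left(y \right)} = -42 - 28 y$ ($A{\left(y \right)} = \left(2 + 4 \left(1 + y\right)\right) \left(-7\right) = \left(2 + \left(4 + 4 y\right)\right) \left(-7\right) = \left(6 + 4 y\right) \left(-7\right) = -42 - 28 y$)
$\left(29232 + A{\left(215 \right)}\right) \left(39649 + 48385\right) = \left(29232 - 6062\right) \left(39649 + 48385\right) = \left(29232 - 6062\right) 88034 = 23170 \cdot 88034 = 2039747780$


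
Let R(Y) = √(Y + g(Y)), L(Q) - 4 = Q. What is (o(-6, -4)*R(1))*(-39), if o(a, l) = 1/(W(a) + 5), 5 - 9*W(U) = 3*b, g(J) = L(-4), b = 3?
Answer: -351/41 ≈ -8.5610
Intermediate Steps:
L(Q) = 4 + Q
g(J) = 0 (g(J) = 4 - 4 = 0)
W(U) = -4/9 (W(U) = 5/9 - 3/3 = 5/9 - ⅑*9 = 5/9 - 1 = -4/9)
R(Y) = √Y (R(Y) = √(Y + 0) = √Y)
o(a, l) = 9/41 (o(a, l) = 1/(-4/9 + 5) = 1/(41/9) = 9/41)
(o(-6, -4)*R(1))*(-39) = (9*√1/41)*(-39) = ((9/41)*1)*(-39) = (9/41)*(-39) = -351/41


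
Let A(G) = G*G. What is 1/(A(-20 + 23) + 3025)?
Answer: 1/3034 ≈ 0.00032960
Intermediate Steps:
A(G) = G**2
1/(A(-20 + 23) + 3025) = 1/((-20 + 23)**2 + 3025) = 1/(3**2 + 3025) = 1/(9 + 3025) = 1/3034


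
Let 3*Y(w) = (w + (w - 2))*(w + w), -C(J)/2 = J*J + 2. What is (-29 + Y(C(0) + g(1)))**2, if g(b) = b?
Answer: 169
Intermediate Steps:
C(J) = -4 - 2*J**2 (C(J) = -2*(J*J + 2) = -2*(J**2 + 2) = -2*(2 + J**2) = -4 - 2*J**2)
Y(w) = 2*w*(-2 + 2*w)/3 (Y(w) = ((w + (w - 2))*(w + w))/3 = ((w + (-2 + w))*(2*w))/3 = ((-2 + 2*w)*(2*w))/3 = (2*w*(-2 + 2*w))/3 = 2*w*(-2 + 2*w)/3)
(-29 + Y(C(0) + g(1)))**2 = (-29 + 4*((-4 - 2*0**2) + 1)*(-1 + ((-4 - 2*0**2) + 1))/3)**2 = (-29 + 4*((-4 - 2*0) + 1)*(-1 + ((-4 - 2*0) + 1))/3)**2 = (-29 + 4*((-4 + 0) + 1)*(-1 + ((-4 + 0) + 1))/3)**2 = (-29 + 4*(-4 + 1)*(-1 + (-4 + 1))/3)**2 = (-29 + (4/3)*(-3)*(-1 - 3))**2 = (-29 + (4/3)*(-3)*(-4))**2 = (-29 + 16)**2 = (-13)**2 = 169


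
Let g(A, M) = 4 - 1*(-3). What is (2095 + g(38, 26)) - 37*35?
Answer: 807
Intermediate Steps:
g(A, M) = 7 (g(A, M) = 4 + 3 = 7)
(2095 + g(38, 26)) - 37*35 = (2095 + 7) - 37*35 = 2102 - 1295 = 807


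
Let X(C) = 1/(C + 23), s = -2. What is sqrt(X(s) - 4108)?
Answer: I*sqrt(1811607)/21 ≈ 64.093*I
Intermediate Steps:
X(C) = 1/(23 + C)
sqrt(X(s) - 4108) = sqrt(1/(23 - 2) - 4108) = sqrt(1/21 - 4108) = sqrt(-86267/21) = I*sqrt(1811607)/21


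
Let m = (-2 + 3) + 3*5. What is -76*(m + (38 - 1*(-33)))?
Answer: -6612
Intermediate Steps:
m = 16 (m = 1 + 15 = 16)
-76*(m + (38 - 1*(-33))) = -76*(16 + (38 - 1*(-33))) = -76*(16 + (38 + 33)) = -76*(16 + 71) = -76*87 = -6612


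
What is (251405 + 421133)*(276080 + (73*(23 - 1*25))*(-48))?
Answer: 190387437344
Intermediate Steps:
(251405 + 421133)*(276080 + (73*(23 - 1*25))*(-48)) = 672538*(276080 + (73*(23 - 25))*(-48)) = 672538*(276080 + (73*(-2))*(-48)) = 672538*(276080 - 146*(-48)) = 672538*(276080 + 7008) = 672538*283088 = 190387437344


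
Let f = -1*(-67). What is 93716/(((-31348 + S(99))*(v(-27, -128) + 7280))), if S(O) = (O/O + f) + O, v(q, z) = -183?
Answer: -93716/221291557 ≈ -0.00042350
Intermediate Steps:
f = 67
S(O) = 68 + O (S(O) = (O/O + 67) + O = (1 + 67) + O = 68 + O)
93716/(((-31348 + S(99))*(v(-27, -128) + 7280))) = 93716/(((-31348 + (68 + 99))*(-183 + 7280))) = 93716/(((-31348 + 167)*7097)) = 93716/((-31181*7097)) = 93716/(-221291557) = 93716*(-1/221291557) = -93716/221291557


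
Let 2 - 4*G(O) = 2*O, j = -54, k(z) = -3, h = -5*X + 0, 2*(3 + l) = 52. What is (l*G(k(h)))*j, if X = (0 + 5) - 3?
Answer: -2484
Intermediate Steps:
l = 23 (l = -3 + (½)*52 = -3 + 26 = 23)
X = 2 (X = 5 - 3 = 2)
h = -10 (h = -5*2 + 0 = -10 + 0 = -10)
G(O) = ½ - O/2
(l*G(k(h)))*j = (23*(½ - ½*(-3)))*(-54) = (23*(½ + 3/2))*(-54) = (23*2)*(-54) = 46*(-54) = -2484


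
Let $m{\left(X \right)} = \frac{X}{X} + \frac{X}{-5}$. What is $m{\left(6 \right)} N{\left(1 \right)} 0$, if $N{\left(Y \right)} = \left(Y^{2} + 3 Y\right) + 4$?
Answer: $0$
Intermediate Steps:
$N{\left(Y \right)} = 4 + Y^{2} + 3 Y$
$m{\left(X \right)} = 1 - \frac{X}{5}$ ($m{\left(X \right)} = 1 + X \left(- \frac{1}{5}\right) = 1 - \frac{X}{5}$)
$m{\left(6 \right)} N{\left(1 \right)} 0 = \left(1 - \frac{6}{5}\right) \left(4 + 1^{2} + 3 \cdot 1\right) 0 = \left(1 - \frac{6}{5}\right) \left(4 + 1 + 3\right) 0 = \left(- \frac{1}{5}\right) 8 \cdot 0 = \left(- \frac{8}{5}\right) 0 = 0$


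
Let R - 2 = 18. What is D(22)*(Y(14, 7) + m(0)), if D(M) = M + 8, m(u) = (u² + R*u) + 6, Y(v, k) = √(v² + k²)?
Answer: 180 + 210*√5 ≈ 649.57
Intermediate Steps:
R = 20 (R = 2 + 18 = 20)
Y(v, k) = √(k² + v²)
m(u) = 6 + u² + 20*u (m(u) = (u² + 20*u) + 6 = 6 + u² + 20*u)
D(M) = 8 + M
D(22)*(Y(14, 7) + m(0)) = (8 + 22)*(√(7² + 14²) + (6 + 0² + 20*0)) = 30*(√(49 + 196) + (6 + 0 + 0)) = 30*(√245 + 6) = 30*(7*√5 + 6) = 30*(6 + 7*√5) = 180 + 210*√5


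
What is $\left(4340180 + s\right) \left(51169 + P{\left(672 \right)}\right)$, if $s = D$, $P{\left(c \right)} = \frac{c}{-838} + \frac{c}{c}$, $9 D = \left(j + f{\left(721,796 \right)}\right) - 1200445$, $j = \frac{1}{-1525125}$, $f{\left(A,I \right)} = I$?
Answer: $\frac{176861479001282184908}{821606625} \approx 2.1526 \cdot 10^{11}$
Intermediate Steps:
$j = - \frac{1}{1525125} \approx -6.5568 \cdot 10^{-7}$
$D = - \frac{1829614681126}{13726125}$ ($D = \frac{\left(- \frac{1}{1525125} + 796\right) - 1200445}{9} = \frac{\frac{1213999499}{1525125} - 1200445}{9} = \frac{1}{9} \left(- \frac{1829614681126}{1525125}\right) = - \frac{1829614681126}{13726125} \approx -1.3329 \cdot 10^{5}$)
$P{\left(c \right)} = 1 - \frac{c}{838}$ ($P{\left(c \right)} = c \left(- \frac{1}{838}\right) + 1 = - \frac{c}{838} + 1 = 1 - \frac{c}{838}$)
$s = - \frac{1829614681126}{13726125} \approx -1.3329 \cdot 10^{5}$
$\left(4340180 + s\right) \left(51169 + P{\left(672 \right)}\right) = \left(4340180 - \frac{1829614681126}{13726125}\right) \left(51169 + \left(1 - \frac{336}{419}\right)\right) = \frac{57744238521374 \left(51169 + \left(1 - \frac{336}{419}\right)\right)}{13726125} = \frac{57744238521374 \left(51169 + \frac{83}{419}\right)}{13726125} = \frac{57744238521374}{13726125} \cdot \frac{21439894}{419} = \frac{176861479001282184908}{821606625}$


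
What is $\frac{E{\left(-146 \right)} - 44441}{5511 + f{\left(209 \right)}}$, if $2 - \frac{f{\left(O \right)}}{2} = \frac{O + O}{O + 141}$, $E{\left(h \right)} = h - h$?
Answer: $- \frac{7777175}{964707} \approx -8.0617$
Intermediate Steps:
$E{\left(h \right)} = 0$
$f{\left(O \right)} = 4 - \frac{4 O}{141 + O}$ ($f{\left(O \right)} = 4 - 2 \frac{O + O}{O + 141} = 4 - 2 \frac{2 O}{141 + O} = 4 - \frac{4 O}{141 + O}$)
$\frac{E{\left(-146 \right)} - 44441}{5511 + f{\left(209 \right)}} = \frac{0 - 44441}{5511 + \frac{564}{141 + 209}} = - \frac{44441}{5511 + \frac{564}{350}} = - \frac{44441}{5511 + 564 \cdot \frac{1}{350}} = - \frac{44441}{5511 + \frac{282}{175}} = - \frac{44441}{\frac{964707}{175}} = \left(-44441\right) \frac{175}{964707} = - \frac{7777175}{964707}$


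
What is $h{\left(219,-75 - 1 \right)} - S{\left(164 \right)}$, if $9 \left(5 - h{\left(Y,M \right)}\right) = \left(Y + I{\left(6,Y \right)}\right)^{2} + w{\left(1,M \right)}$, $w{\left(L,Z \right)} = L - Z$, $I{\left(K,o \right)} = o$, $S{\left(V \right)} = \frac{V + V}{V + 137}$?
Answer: $- \frac{57757628}{2709} \approx -21321.0$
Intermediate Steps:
$S{\left(V \right)} = \frac{2 V}{137 + V}$
$h{\left(Y,M \right)} = \frac{44}{9} - \frac{4 Y^{2}}{9} + \frac{M}{9}$ ($h{\left(Y,M \right)} = 5 - \frac{\left(Y + Y\right)^{2} - \left(-1 + M\right)}{9} = 5 - \frac{\left(2 Y\right)^{2} - \left(-1 + M\right)}{9} = 5 - \frac{4 Y^{2} - \left(-1 + M\right)}{9} = 5 - \frac{1 - M + 4 Y^{2}}{9} = 5 - \left(\frac{1}{9} - \frac{M}{9} + \frac{4 Y^{2}}{9}\right) = \frac{44}{9} - \frac{4 Y^{2}}{9} + \frac{M}{9}$)
$h{\left(219,-75 - 1 \right)} - S{\left(164 \right)} = \left(\frac{44}{9} - \frac{4 \cdot 219^{2}}{9} + \frac{-75 - 1}{9}\right) - 2 \cdot 164 \frac{1}{137 + 164} = \left(\frac{44}{9} - 21316 + \frac{1}{9} \left(-76\right)\right) - 2 \cdot 164 \cdot \frac{1}{301} = \left(\frac{44}{9} - 21316 - \frac{76}{9}\right) - 2 \cdot 164 \cdot \frac{1}{301} = - \frac{191876}{9} - \frac{328}{301} = - \frac{57757628}{2709}$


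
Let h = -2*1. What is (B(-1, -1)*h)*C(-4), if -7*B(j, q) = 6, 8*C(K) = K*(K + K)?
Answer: 48/7 ≈ 6.8571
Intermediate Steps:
C(K) = K**2/4 (C(K) = (K*(K + K))/8 = (K*(2*K))/8 = (2*K**2)/8 = K**2/4)
B(j, q) = -6/7 (B(j, q) = -1/7*6 = -6/7)
h = -2
(B(-1, -1)*h)*C(-4) = (-6/7*(-2))*((1/4)*(-4)**2) = 12*((1/4)*16)/7 = (12/7)*4 = 48/7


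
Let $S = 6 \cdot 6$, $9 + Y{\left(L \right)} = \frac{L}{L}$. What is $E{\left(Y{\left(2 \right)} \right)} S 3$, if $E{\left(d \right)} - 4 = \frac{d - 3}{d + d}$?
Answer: $\frac{2025}{4} \approx 506.25$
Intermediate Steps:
$Y{\left(L \right)} = -8$ ($Y{\left(L \right)} = -9 + \frac{L}{L} = -9 + 1 = -8$)
$S = 36$
$E{\left(d \right)} = 4 + \frac{-3 + d}{2 d}$ ($E{\left(d \right)} = 4 + \frac{d - 3}{d + d} = 4 + \frac{-3 + d}{2 d}$)
$E{\left(Y{\left(2 \right)} \right)} S 3 = \frac{3 \left(-1 + 3 \left(-8\right)\right)}{2 \left(-8\right)} 36 \cdot 3 = \frac{3}{2} \left(- \frac{1}{8}\right) \left(-1 - 24\right) 108 = \frac{3}{2} \left(- \frac{1}{8}\right) \left(-25\right) 108 = \frac{75}{16} \cdot 108 = \frac{2025}{4}$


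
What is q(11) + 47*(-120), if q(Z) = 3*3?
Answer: -5631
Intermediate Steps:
q(Z) = 9
q(11) + 47*(-120) = 9 + 47*(-120) = 9 - 5640 = -5631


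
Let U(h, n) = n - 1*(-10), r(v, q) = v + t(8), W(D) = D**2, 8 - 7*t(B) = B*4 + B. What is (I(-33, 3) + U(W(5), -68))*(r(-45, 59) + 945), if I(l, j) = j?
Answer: -344740/7 ≈ -49249.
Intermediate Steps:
t(B) = 8/7 - 5*B/7 (t(B) = 8/7 - (B*4 + B)/7 = 8/7 - (4*B + B)/7 = 8/7 - 5*B/7)
r(v, q) = -32/7 + v (r(v, q) = v + (8/7 - 5/7*8) = v + (8/7 - 40/7) = v - 32/7 = -32/7 + v)
U(h, n) = 10 + n (U(h, n) = n + 10 = 10 + n)
(I(-33, 3) + U(W(5), -68))*(r(-45, 59) + 945) = (3 + (10 - 68))*((-32/7 - 45) + 945) = (3 - 58)*(-347/7 + 945) = -55*6268/7 = -344740/7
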